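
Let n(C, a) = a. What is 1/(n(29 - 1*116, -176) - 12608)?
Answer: -1/12784 ≈ -7.8223e-5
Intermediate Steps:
1/(n(29 - 1*116, -176) - 12608) = 1/(-176 - 12608) = 1/(-12784) = -1/12784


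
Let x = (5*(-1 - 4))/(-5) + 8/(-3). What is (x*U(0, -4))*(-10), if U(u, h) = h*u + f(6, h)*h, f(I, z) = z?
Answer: -1120/3 ≈ -373.33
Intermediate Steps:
x = 7/3 (x = (5*(-5))*(-⅕) + 8*(-⅓) = -25*(-⅕) - 8/3 = 5 - 8/3 = 7/3 ≈ 2.3333)
U(u, h) = h² + h*u (U(u, h) = h*u + h*h = h*u + h² = h² + h*u)
(x*U(0, -4))*(-10) = (7*(-4*(-4 + 0))/3)*(-10) = (7*(-4*(-4))/3)*(-10) = ((7/3)*16)*(-10) = (112/3)*(-10) = -1120/3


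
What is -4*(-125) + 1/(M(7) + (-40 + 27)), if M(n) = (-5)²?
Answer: 6001/12 ≈ 500.08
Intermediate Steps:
M(n) = 25
-4*(-125) + 1/(M(7) + (-40 + 27)) = -4*(-125) + 1/(25 + (-40 + 27)) = 500 + 1/(25 - 13) = 500 + 1/12 = 6001/12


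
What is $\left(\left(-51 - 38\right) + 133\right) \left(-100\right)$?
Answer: $-4400$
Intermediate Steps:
$\left(\left(-51 - 38\right) + 133\right) \left(-100\right) = \left(-89 + 133\right) \left(-100\right) = 44 \left(-100\right) = -4400$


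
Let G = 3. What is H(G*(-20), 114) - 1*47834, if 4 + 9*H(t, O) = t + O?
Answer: -430456/9 ≈ -47828.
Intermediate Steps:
H(t, O) = -4/9 + O/9 + t/9 (H(t, O) = -4/9 + (t + O)/9 = -4/9 + (O + t)/9 = -4/9 + (O/9 + t/9) = -4/9 + O/9 + t/9)
H(G*(-20), 114) - 1*47834 = (-4/9 + (⅑)*114 + (3*(-20))/9) - 1*47834 = (-4/9 + 38/3 + (⅑)*(-60)) - 47834 = (-4/9 + 38/3 - 20/3) - 47834 = 50/9 - 47834 = -430456/9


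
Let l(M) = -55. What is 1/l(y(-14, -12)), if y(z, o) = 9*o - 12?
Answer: -1/55 ≈ -0.018182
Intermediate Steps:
y(z, o) = -12 + 9*o
1/l(y(-14, -12)) = 1/(-55) = -1/55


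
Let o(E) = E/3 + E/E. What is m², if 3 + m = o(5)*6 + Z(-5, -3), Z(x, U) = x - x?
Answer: 169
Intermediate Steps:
o(E) = 1 + E/3 (o(E) = E*(⅓) + 1 = E/3 + 1 = 1 + E/3)
Z(x, U) = 0
m = 13 (m = -3 + ((1 + (⅓)*5)*6 + 0) = -3 + ((1 + 5/3)*6 + 0) = -3 + ((8/3)*6 + 0) = -3 + (16 + 0) = -3 + 16 = 13)
m² = 13² = 169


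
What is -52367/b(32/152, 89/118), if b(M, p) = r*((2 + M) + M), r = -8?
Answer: 994973/368 ≈ 2703.7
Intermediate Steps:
b(M, p) = -16 - 16*M (b(M, p) = -8*((2 + M) + M) = -8*(2 + 2*M) = -16 - 16*M)
-52367/b(32/152, 89/118) = -52367/(-16 - 512/152) = -52367/(-16 - 16*4/19) = -52367/(-16 - 64/19) = -52367/(-368/19) = -52367*(-19/368) = 994973/368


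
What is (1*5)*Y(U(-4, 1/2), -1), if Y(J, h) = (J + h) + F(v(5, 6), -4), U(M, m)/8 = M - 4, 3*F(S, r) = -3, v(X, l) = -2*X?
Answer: -330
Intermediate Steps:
F(S, r) = -1 (F(S, r) = (1/3)*(-3) = -1)
U(M, m) = -32 + 8*M (U(M, m) = 8*(M - 4) = 8*(-4 + M) = -32 + 8*M)
Y(J, h) = -1 + J + h (Y(J, h) = (J + h) - 1 = -1 + J + h)
(1*5)*Y(U(-4, 1/2), -1) = (1*5)*(-1 + (-32 + 8*(-4)) - 1) = 5*(-1 + (-32 - 32) - 1) = 5*(-1 - 64 - 1) = 5*(-66) = -330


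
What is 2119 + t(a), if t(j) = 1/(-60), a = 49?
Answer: 127139/60 ≈ 2119.0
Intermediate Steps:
t(j) = -1/60
2119 + t(a) = 2119 - 1/60 = 127139/60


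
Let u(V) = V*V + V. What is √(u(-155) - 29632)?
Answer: I*√5762 ≈ 75.908*I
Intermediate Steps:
u(V) = V + V² (u(V) = V² + V = V + V²)
√(u(-155) - 29632) = √(-155*(1 - 155) - 29632) = √(-155*(-154) - 29632) = √(23870 - 29632) = √(-5762) = I*√5762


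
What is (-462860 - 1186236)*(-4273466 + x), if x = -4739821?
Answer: 14863775538552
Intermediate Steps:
(-462860 - 1186236)*(-4273466 + x) = (-462860 - 1186236)*(-4273466 - 4739821) = -1649096*(-9013287) = 14863775538552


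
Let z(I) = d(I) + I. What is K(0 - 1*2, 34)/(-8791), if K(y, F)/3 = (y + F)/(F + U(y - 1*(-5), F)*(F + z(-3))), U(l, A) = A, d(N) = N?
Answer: -48/4333963 ≈ -1.1075e-5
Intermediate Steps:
z(I) = 2*I (z(I) = I + I = 2*I)
K(y, F) = 3*(F + y)/(F + F*(-6 + F)) (K(y, F) = 3*((y + F)/(F + F*(F + 2*(-3)))) = 3*((F + y)/(F + F*(F - 6))) = 3*((F + y)/(F + F*(-6 + F))) = 3*(F + y)/(F + F*(-6 + F)))
K(0 - 1*2, 34)/(-8791) = (3*(34 + (0 - 1*2))/(34*(-5 + 34)))/(-8791) = (3*(1/34)*(34 + (0 - 2))/29)*(-1/8791) = (3*(1/34)*(1/29)*(34 - 2))*(-1/8791) = (3*(1/34)*(1/29)*32)*(-1/8791) = (48/493)*(-1/8791) = -48/4333963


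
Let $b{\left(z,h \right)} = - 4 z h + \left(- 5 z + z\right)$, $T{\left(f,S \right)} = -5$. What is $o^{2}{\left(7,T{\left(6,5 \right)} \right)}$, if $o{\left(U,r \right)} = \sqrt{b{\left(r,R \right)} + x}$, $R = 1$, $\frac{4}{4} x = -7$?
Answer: $33$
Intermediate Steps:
$x = -7$
$b{\left(z,h \right)} = - 4 z - 4 h z$ ($b{\left(z,h \right)} = - 4 h z - 4 z = - 4 z - 4 h z$)
$o{\left(U,r \right)} = \sqrt{-7 - 8 r}$ ($o{\left(U,r \right)} = \sqrt{- 4 r \left(1 + 1\right) - 7} = \sqrt{\left(-4\right) r 2 - 7} = \sqrt{- 8 r - 7} = \sqrt{-7 - 8 r}$)
$o^{2}{\left(7,T{\left(6,5 \right)} \right)} = \left(\sqrt{-7 - -40}\right)^{2} = \left(\sqrt{-7 + 40}\right)^{2} = \left(\sqrt{33}\right)^{2} = 33$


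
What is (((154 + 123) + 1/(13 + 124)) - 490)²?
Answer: 851472400/18769 ≈ 45366.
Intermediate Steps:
(((154 + 123) + 1/(13 + 124)) - 490)² = ((277 + 1/137) - 490)² = (37950/137 - 490)² = (-29180/137)² = 851472400/18769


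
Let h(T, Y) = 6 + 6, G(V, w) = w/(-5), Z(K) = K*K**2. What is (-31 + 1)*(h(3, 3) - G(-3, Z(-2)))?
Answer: -312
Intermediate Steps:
Z(K) = K**3
G(V, w) = -w/5 (G(V, w) = w*(-1/5) = -w/5)
h(T, Y) = 12
(-31 + 1)*(h(3, 3) - G(-3, Z(-2))) = (-31 + 1)*(12 - (-1)*(-2)**3/5) = -30*(12 - (-1)*(-8)/5) = -30*(12 - 1*8/5) = -30*(12 - 8/5) = -30*52/5 = -312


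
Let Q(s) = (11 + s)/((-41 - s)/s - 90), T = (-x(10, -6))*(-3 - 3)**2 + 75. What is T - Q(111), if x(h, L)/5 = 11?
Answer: -9653484/5071 ≈ -1903.7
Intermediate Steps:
x(h, L) = 55 (x(h, L) = 5*11 = 55)
T = -1905 (T = (-1*55)*(-3 - 3)**2 + 75 = -55*(-6)**2 + 75 = -55*36 + 75 = -1980 + 75 = -1905)
Q(s) = (11 + s)/(-90 + (-41 - s)/s) (Q(s) = (11 + s)/((-41 - s)/s - 90) = (11 + s)/(-90 + (-41 - s)/s))
T - Q(111) = -1905 - (-1)*111*(11 + 111)/(41 + 91*111) = -1905 - (-1)*111*122/(41 + 10101) = -1905 - (-1)*111*122/10142 = -1905 - 1*(-6771/5071) = -1905 + 6771/5071 = -9653484/5071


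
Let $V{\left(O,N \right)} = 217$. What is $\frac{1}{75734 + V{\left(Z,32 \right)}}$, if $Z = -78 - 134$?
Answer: $\frac{1}{75951} \approx 1.3166 \cdot 10^{-5}$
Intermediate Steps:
$Z = -212$ ($Z = -78 - 134 = -212$)
$\frac{1}{75734 + V{\left(Z,32 \right)}} = \frac{1}{75734 + 217} = \frac{1}{75951}$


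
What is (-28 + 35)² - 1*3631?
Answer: -3582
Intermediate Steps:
(-28 + 35)² - 1*3631 = 7² - 3631 = 49 - 3631 = -3582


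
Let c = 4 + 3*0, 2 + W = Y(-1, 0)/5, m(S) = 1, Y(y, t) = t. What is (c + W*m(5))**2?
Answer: 4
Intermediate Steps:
W = -2 (W = -2 + 0/5 = -2 + 0*(1/5) = -2 + 0 = -2)
c = 4 (c = 4 + 0 = 4)
(c + W*m(5))**2 = (4 - 2*1)**2 = (4 - 2)**2 = 2**2 = 4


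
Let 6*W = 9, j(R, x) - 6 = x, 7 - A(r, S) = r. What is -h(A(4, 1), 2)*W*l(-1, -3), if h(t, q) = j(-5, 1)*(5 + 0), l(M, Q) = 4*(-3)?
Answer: 630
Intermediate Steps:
A(r, S) = 7 - r
j(R, x) = 6 + x
l(M, Q) = -12
W = 3/2 (W = (⅙)*9 = 3/2 ≈ 1.5000)
h(t, q) = 35 (h(t, q) = (6 + 1)*(5 + 0) = 7*5 = 35)
-h(A(4, 1), 2)*W*l(-1, -3) = -35*(3/2)*(-12) = -105*(-12)/2 = -1*(-630) = 630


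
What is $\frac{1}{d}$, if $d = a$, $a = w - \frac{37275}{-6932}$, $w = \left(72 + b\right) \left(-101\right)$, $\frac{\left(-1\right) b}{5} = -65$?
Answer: $- \frac{6932}{277915129} \approx -2.4943 \cdot 10^{-5}$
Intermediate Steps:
$b = 325$ ($b = \left(-5\right) \left(-65\right) = 325$)
$w = -40097$ ($w = \left(72 + 325\right) \left(-101\right) = 397 \left(-101\right) = -40097$)
$a = - \frac{277915129}{6932}$ ($a = -40097 - \frac{37275}{-6932} = -40097 - - \frac{37275}{6932} = -40097 + \frac{37275}{6932} = - \frac{277915129}{6932} \approx -40092.0$)
$d = - \frac{277915129}{6932} \approx -40092.0$
$\frac{1}{d} = \frac{1}{- \frac{277915129}{6932}} = - \frac{6932}{277915129}$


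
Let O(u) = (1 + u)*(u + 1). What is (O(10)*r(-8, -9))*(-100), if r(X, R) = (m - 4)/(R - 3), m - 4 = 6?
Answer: 6050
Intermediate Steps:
m = 10 (m = 4 + 6 = 10)
O(u) = (1 + u)² (O(u) = (1 + u)*(1 + u) = (1 + u)²)
r(X, R) = 6/(-3 + R) (r(X, R) = (10 - 4)/(R - 3) = 6/(-3 + R))
(O(10)*r(-8, -9))*(-100) = ((1 + 10)²*(6/(-3 - 9)))*(-100) = (11²*(6/(-12)))*(-100) = (121*(6*(-1/12)))*(-100) = (121*(-½))*(-100) = -121/2*(-100) = 6050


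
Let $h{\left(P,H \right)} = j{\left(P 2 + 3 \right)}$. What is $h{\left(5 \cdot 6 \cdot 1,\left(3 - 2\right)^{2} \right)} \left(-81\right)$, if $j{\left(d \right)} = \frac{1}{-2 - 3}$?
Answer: $\frac{81}{5} \approx 16.2$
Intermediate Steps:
$j{\left(d \right)} = - \frac{1}{5}$ ($j{\left(d \right)} = \frac{1}{-5} = - \frac{1}{5}$)
$h{\left(P,H \right)} = - \frac{1}{5}$
$h{\left(5 \cdot 6 \cdot 1,\left(3 - 2\right)^{2} \right)} \left(-81\right) = \left(- \frac{1}{5}\right) \left(-81\right) = \frac{81}{5}$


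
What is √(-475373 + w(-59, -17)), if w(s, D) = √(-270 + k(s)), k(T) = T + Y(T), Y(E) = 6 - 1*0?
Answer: √(-475373 + I*√323) ≈ 0.01 + 689.47*I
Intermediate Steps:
Y(E) = 6 (Y(E) = 6 + 0 = 6)
k(T) = 6 + T (k(T) = T + 6 = 6 + T)
w(s, D) = √(-264 + s) (w(s, D) = √(-270 + (6 + s)) = √(-264 + s))
√(-475373 + w(-59, -17)) = √(-475373 + √(-264 - 59)) = √(-475373 + √(-323)) = √(-475373 + I*√323)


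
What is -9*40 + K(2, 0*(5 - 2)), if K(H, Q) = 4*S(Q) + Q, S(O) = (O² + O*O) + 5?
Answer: -340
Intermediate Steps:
S(O) = 5 + 2*O² (S(O) = (O² + O²) + 5 = 2*O² + 5 = 5 + 2*O²)
K(H, Q) = 20 + Q + 8*Q² (K(H, Q) = 4*(5 + 2*Q²) + Q = (20 + 8*Q²) + Q = 20 + Q + 8*Q²)
-9*40 + K(2, 0*(5 - 2)) = -9*40 + (20 + 0*(5 - 2) + 8*(0*(5 - 2))²) = -360 + (20 + 0*3 + 8*(0*3)²) = -360 + (20 + 0 + 8*0²) = -360 + (20 + 0 + 8*0) = -360 + (20 + 0 + 0) = -360 + 20 = -340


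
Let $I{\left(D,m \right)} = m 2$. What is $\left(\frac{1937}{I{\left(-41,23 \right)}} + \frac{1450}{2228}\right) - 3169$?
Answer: $- \frac{40050267}{12811} \approx -3126.2$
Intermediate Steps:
$I{\left(D,m \right)} = 2 m$
$\left(\frac{1937}{I{\left(-41,23 \right)}} + \frac{1450}{2228}\right) - 3169 = \left(\frac{1937}{2 \cdot 23} + \frac{1450}{2228}\right) - 3169 = \left(\frac{1937}{46} + 1450 \cdot \frac{1}{2228}\right) - 3169 = \left(1937 \cdot \frac{1}{46} + \frac{725}{1114}\right) - 3169 = \left(\frac{1937}{46} + \frac{725}{1114}\right) - 3169 = \frac{547792}{12811} - 3169 = - \frac{40050267}{12811}$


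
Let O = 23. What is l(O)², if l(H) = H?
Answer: 529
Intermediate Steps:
l(O)² = 23² = 529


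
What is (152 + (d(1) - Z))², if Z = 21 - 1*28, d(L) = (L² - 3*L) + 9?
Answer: 27556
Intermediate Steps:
d(L) = 9 + L² - 3*L
Z = -7 (Z = 21 - 28 = -7)
(152 + (d(1) - Z))² = (152 + ((9 + 1² - 3*1) - 1*(-7)))² = (152 + ((9 + 1 - 3) + 7))² = (152 + (7 + 7))² = (152 + 14)² = 166² = 27556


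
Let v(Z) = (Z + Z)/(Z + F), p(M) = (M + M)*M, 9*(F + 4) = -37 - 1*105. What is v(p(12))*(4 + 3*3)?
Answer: 33696/1207 ≈ 27.917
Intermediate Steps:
F = -178/9 (F = -4 + (-37 - 1*105)/9 = -4 + (-37 - 105)/9 = -4 + (⅑)*(-142) = -4 - 142/9 = -178/9 ≈ -19.778)
p(M) = 2*M² (p(M) = (2*M)*M = 2*M²)
v(Z) = 2*Z/(-178/9 + Z) (v(Z) = (Z + Z)/(Z - 178/9) = (2*Z)/(-178/9 + Z) = 2*Z/(-178/9 + Z))
v(p(12))*(4 + 3*3) = (18*(2*12²)/(-178 + 9*(2*12²)))*(4 + 3*3) = (18*(2*144)/(-178 + 9*(2*144)))*(4 + 9) = (18*288/(-178 + 9*288))*13 = (18*288/(-178 + 2592))*13 = (18*288/2414)*13 = (18*288*(1/2414))*13 = (2592/1207)*13 = 33696/1207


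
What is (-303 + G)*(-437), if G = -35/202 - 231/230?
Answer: 67127437/505 ≈ 1.3293e+5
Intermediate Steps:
G = -13678/11615 (G = -35*1/202 - 231*1/230 = -35/202 - 231/230 = -13678/11615 ≈ -1.1776)
(-303 + G)*(-437) = (-303 - 13678/11615)*(-437) = -3533023/11615*(-437) = 67127437/505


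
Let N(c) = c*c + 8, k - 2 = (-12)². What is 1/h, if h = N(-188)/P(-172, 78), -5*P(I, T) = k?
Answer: -73/88380 ≈ -0.00082598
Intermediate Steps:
k = 146 (k = 2 + (-12)² = 2 + 144 = 146)
P(I, T) = -146/5 (P(I, T) = -⅕*146 = -146/5)
N(c) = 8 + c² (N(c) = c² + 8 = 8 + c²)
h = -88380/73 (h = (8 + (-188)²)/(-146/5) = (8 + 35344)*(-5/146) = 35352*(-5/146) = -88380/73 ≈ -1210.7)
1/h = 1/(-88380/73) = -73/88380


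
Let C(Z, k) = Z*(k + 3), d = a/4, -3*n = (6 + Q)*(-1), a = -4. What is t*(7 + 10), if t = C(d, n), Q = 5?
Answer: -340/3 ≈ -113.33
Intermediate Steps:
n = 11/3 (n = -(6 + 5)*(-1)/3 = -11*(-1)/3 = -1/3*(-11) = 11/3 ≈ 3.6667)
d = -1 (d = -4/4 = -4*1/4 = -1)
C(Z, k) = Z*(3 + k)
t = -20/3 (t = -(3 + 11/3) = -1*20/3 = -20/3 ≈ -6.6667)
t*(7 + 10) = -20*(7 + 10)/3 = -20/3*17 = -340/3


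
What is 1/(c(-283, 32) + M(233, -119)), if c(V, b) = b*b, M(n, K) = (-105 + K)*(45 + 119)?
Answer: -1/35712 ≈ -2.8002e-5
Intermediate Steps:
M(n, K) = -17220 + 164*K (M(n, K) = (-105 + K)*164 = -17220 + 164*K)
c(V, b) = b²
1/(c(-283, 32) + M(233, -119)) = 1/(32² + (-17220 + 164*(-119))) = 1/(1024 + (-17220 - 19516)) = 1/(1024 - 36736) = 1/(-35712) = -1/35712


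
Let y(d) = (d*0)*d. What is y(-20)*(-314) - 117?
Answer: -117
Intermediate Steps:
y(d) = 0 (y(d) = 0*d = 0)
y(-20)*(-314) - 117 = 0*(-314) - 117 = 0 - 117 = -117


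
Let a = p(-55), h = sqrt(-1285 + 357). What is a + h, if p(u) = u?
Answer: -55 + 4*I*sqrt(58) ≈ -55.0 + 30.463*I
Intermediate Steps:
h = 4*I*sqrt(58) (h = sqrt(-928) = 4*I*sqrt(58) ≈ 30.463*I)
a = -55
a + h = -55 + 4*I*sqrt(58)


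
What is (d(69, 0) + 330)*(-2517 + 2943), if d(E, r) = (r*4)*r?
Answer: 140580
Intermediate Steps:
d(E, r) = 4*r**2 (d(E, r) = (4*r)*r = 4*r**2)
(d(69, 0) + 330)*(-2517 + 2943) = (4*0**2 + 330)*(-2517 + 2943) = (4*0 + 330)*426 = (0 + 330)*426 = 330*426 = 140580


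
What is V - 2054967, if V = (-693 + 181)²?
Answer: -1792823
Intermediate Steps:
V = 262144 (V = (-512)² = 262144)
V - 2054967 = 262144 - 2054967 = -1792823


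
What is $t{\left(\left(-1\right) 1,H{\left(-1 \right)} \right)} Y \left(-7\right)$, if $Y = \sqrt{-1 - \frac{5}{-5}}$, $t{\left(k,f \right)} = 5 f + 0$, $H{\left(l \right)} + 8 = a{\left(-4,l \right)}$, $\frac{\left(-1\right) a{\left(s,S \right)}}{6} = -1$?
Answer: $0$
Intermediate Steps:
$a{\left(s,S \right)} = 6$ ($a{\left(s,S \right)} = \left(-6\right) \left(-1\right) = 6$)
$H{\left(l \right)} = -2$ ($H{\left(l \right)} = -8 + 6 = -2$)
$t{\left(k,f \right)} = 5 f$
$Y = 0$ ($Y = \sqrt{-1 - -1} = \sqrt{-1 + 1} = \sqrt{0} = 0$)
$t{\left(\left(-1\right) 1,H{\left(-1 \right)} \right)} Y \left(-7\right) = 5 \left(-2\right) 0 \left(-7\right) = \left(-10\right) 0 \left(-7\right) = 0 \left(-7\right) = 0$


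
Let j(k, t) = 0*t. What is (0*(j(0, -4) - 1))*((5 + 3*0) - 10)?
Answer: 0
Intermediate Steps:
j(k, t) = 0
(0*(j(0, -4) - 1))*((5 + 3*0) - 10) = (0*(0 - 1))*((5 + 3*0) - 10) = (0*(-1))*((5 + 0) - 10) = 0*(5 - 10) = 0*(-5) = 0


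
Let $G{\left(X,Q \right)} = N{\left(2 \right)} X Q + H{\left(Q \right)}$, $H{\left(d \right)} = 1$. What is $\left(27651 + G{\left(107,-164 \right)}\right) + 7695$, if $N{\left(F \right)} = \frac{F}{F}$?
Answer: $17799$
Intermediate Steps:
$N{\left(F \right)} = 1$
$G{\left(X,Q \right)} = 1 + Q X$ ($G{\left(X,Q \right)} = 1 X Q + 1 = X Q + 1 = Q X + 1 = 1 + Q X$)
$\left(27651 + G{\left(107,-164 \right)}\right) + 7695 = \left(27651 + \left(1 - 17548\right)\right) + 7695 = \left(27651 - 17547\right) + 7695 = 10104 + 7695 = 17799$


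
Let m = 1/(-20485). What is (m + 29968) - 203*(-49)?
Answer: 817658774/20485 ≈ 39915.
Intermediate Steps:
m = -1/20485 ≈ -4.8816e-5
(m + 29968) - 203*(-49) = (-1/20485 + 29968) - 203*(-49) = 613894479/20485 + 9947 = 817658774/20485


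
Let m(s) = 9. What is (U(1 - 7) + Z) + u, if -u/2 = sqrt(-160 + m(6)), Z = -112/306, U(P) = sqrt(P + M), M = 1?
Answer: -56/153 + I*sqrt(5) - 2*I*sqrt(151) ≈ -0.36601 - 22.34*I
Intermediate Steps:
U(P) = sqrt(1 + P) (U(P) = sqrt(P + 1) = sqrt(1 + P))
Z = -56/153 (Z = -112*1/306 = -56/153 ≈ -0.36601)
u = -2*I*sqrt(151) (u = -2*sqrt(-160 + 9) = -2*I*sqrt(151) ≈ -24.576*I)
(U(1 - 7) + Z) + u = (sqrt(1 + (1 - 7)) - 56/153) - 2*I*sqrt(151) = (sqrt(1 - 6) - 56/153) - 2*I*sqrt(151) = (sqrt(-5) - 56/153) - 2*I*sqrt(151) = (I*sqrt(5) - 56/153) - 2*I*sqrt(151) = (-56/153 + I*sqrt(5)) - 2*I*sqrt(151) = -56/153 + I*sqrt(5) - 2*I*sqrt(151)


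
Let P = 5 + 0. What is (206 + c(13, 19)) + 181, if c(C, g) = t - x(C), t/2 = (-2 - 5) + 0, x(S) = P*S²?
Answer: -472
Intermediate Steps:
P = 5
x(S) = 5*S²
t = -14 (t = 2*((-2 - 5) + 0) = 2*(-7 + 0) = 2*(-7) = -14)
c(C, g) = -14 - 5*C²
(206 + c(13, 19)) + 181 = (206 + (-14 - 5*13²)) + 181 = (206 + (-14 - 5*169)) + 181 = (206 + (-14 - 845)) + 181 = (206 - 859) + 181 = -653 + 181 = -472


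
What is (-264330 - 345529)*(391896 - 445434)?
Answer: 32650631142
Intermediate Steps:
(-264330 - 345529)*(391896 - 445434) = -609859*(-53538) = 32650631142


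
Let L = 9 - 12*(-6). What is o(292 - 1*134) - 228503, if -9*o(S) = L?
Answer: -228512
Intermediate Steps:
L = 81 (L = 9 + 72 = 81)
o(S) = -9 (o(S) = -⅑*81 = -9)
o(292 - 1*134) - 228503 = -9 - 228503 = -228512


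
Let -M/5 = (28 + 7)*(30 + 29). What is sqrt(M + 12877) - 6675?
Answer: -6675 + 2*sqrt(638) ≈ -6624.5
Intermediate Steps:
M = -10325 (M = -5*(28 + 7)*(30 + 29) = -175*59 = -5*2065 = -10325)
sqrt(M + 12877) - 6675 = sqrt(-10325 + 12877) - 6675 = sqrt(2552) - 6675 = 2*sqrt(638) - 6675 = -6675 + 2*sqrt(638)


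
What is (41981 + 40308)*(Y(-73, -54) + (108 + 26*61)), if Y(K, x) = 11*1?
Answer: 140302745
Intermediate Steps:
Y(K, x) = 11
(41981 + 40308)*(Y(-73, -54) + (108 + 26*61)) = (41981 + 40308)*(11 + (108 + 26*61)) = 82289*(11 + (108 + 1586)) = 82289*(11 + 1694) = 82289*1705 = 140302745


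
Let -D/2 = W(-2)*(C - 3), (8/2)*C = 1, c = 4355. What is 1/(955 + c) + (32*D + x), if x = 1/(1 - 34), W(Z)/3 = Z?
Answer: -61682719/58410 ≈ -1056.0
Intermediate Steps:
C = 1/4 (C = (1/4)*1 = 1/4 ≈ 0.25000)
W(Z) = 3*Z
x = -1/33 (x = 1/(-33) = -1/33 ≈ -0.030303)
D = -33 (D = -2*3*(-2)*(1/4 - 3) = -(-12)*(-11)/4 = -2*33/2 = -33)
1/(955 + c) + (32*D + x) = 1/(955 + 4355) + (32*(-33) - 1/33) = 1/5310 + (-1056 - 1/33) = 1/5310 - 34849/33 = -61682719/58410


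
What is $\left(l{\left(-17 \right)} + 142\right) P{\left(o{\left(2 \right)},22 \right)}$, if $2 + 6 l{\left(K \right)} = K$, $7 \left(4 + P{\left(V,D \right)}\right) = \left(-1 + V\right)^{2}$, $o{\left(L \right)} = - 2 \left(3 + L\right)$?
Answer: $\frac{3689}{2} \approx 1844.5$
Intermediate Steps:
$o{\left(L \right)} = -6 - 2 L$
$P{\left(V,D \right)} = -4 + \frac{\left(-1 + V\right)^{2}}{7}$
$l{\left(K \right)} = - \frac{1}{3} + \frac{K}{6}$
$\left(l{\left(-17 \right)} + 142\right) P{\left(o{\left(2 \right)},22 \right)} = \left(\left(- \frac{1}{3} + \frac{1}{6} \left(-17\right)\right) + 142\right) \left(-4 + \frac{\left(-1 - 10\right)^{2}}{7}\right) = \left(\left(- \frac{1}{3} - \frac{17}{6}\right) + 142\right) \left(-4 + \frac{\left(-1 - 10\right)^{2}}{7}\right) = \left(- \frac{19}{6} + 142\right) \left(-4 + \frac{\left(-1 - 10\right)^{2}}{7}\right) = \frac{833 \left(-4 + \frac{\left(-11\right)^{2}}{7}\right)}{6} = \frac{833 \left(-4 + \frac{1}{7} \cdot 121\right)}{6} = \frac{833 \left(-4 + \frac{121}{7}\right)}{6} = \frac{833}{6} \cdot \frac{93}{7} = \frac{3689}{2}$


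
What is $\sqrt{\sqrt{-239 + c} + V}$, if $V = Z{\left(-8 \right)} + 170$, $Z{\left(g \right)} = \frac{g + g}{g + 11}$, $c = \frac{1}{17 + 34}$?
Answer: $\frac{\sqrt{428298 + 102 i \sqrt{155397}}}{51} \approx 12.846 + 0.60169 i$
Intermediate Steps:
$c = \frac{1}{51} \approx 0.019608$
$Z{\left(g \right)} = \frac{2 g}{11 + g}$
$V = \frac{494}{3}$ ($V = 2 \left(-8\right) \frac{1}{11 - 8} + 170 = 2 \left(-8\right) \frac{1}{3} + 170 = - \frac{16}{3} + 170 = \frac{494}{3} \approx 164.67$)
$\sqrt{\sqrt{-239 + c} + V} = \sqrt{\sqrt{-239 + \frac{1}{51}} + \frac{494}{3}} = \sqrt{\sqrt{- \frac{12188}{51}} + \frac{494}{3}} = \sqrt{\frac{2 i \sqrt{155397}}{51} + \frac{494}{3}} = \sqrt{\frac{494}{3} + \frac{2 i \sqrt{155397}}{51}}$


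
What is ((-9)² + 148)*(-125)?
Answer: -28625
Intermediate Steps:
((-9)² + 148)*(-125) = (81 + 148)*(-125) = 229*(-125) = -28625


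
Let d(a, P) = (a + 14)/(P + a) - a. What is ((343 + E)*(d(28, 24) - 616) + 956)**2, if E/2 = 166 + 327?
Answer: 492840488400121/676 ≈ 7.2905e+11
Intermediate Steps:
d(a, P) = -a + (14 + a)/(P + a) (d(a, P) = (14 + a)/(P + a) - a = -a + (14 + a)/(P + a))
E = 986 (E = 2*(166 + 327) = 2*493 = 986)
((343 + E)*(d(28, 24) - 616) + 956)**2 = ((343 + 986)*((14 + 28 - 1*28**2 - 1*24*28)/(24 + 28) - 616) + 956)**2 = (1329*((14 + 28 - 1*784 - 672)/52 - 616) + 956)**2 = (1329*((14 + 28 - 784 - 672)/52 - 616) + 956)**2 = (1329*((1/52)*(-1414) - 616) + 956)**2 = (1329*(-707/26 - 616) + 956)**2 = (1329*(-16723/26) + 956)**2 = (-22224867/26 + 956)**2 = (-22200011/26)**2 = 492840488400121/676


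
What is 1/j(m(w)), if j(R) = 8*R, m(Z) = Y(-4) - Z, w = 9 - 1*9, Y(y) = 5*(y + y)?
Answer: -1/320 ≈ -0.0031250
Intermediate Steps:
Y(y) = 10*y (Y(y) = 5*(2*y) = 10*y)
w = 0 (w = 9 - 9 = 0)
m(Z) = -40 - Z (m(Z) = 10*(-4) - Z = -40 - Z)
1/j(m(w)) = 1/(8*(-40 - 1*0)) = 1/(8*(-40 + 0)) = 1/(8*(-40)) = 1/(-320) = -1/320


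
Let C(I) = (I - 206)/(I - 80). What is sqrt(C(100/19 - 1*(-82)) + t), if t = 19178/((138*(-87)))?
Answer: 5*I*sqrt(2874103)/2001 ≈ 4.2362*I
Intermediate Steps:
C(I) = (-206 + I)/(-80 + I)
t = -9589/6003 (t = 19178/(-12006) = 19178*(-1/12006) = -9589/6003 ≈ -1.5974)
sqrt(C(100/19 - 1*(-82)) + t) = sqrt((-206 + (100/19 - 1*(-82)))/(-80 + (100/19 - 1*(-82))) - 9589/6003) = sqrt((-206 + (100*(1/19) + 82))/(-80 + (100*(1/19) + 82)) - 9589/6003) = sqrt((-206 + (100/19 + 82))/(-80 + (100/19 + 82)) - 9589/6003) = sqrt((-206 + 1658/19)/(-80 + 1658/19) - 9589/6003) = sqrt(-2256/19/(138/19) - 9589/6003) = sqrt((19/138)*(-2256/19) - 9589/6003) = sqrt(-376/23 - 9589/6003) = sqrt(-107725/6003) = 5*I*sqrt(2874103)/2001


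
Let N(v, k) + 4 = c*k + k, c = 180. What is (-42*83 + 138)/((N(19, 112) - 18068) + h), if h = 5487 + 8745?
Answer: -837/4108 ≈ -0.20375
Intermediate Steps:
h = 14232
N(v, k) = -4 + 181*k (N(v, k) = -4 + (180*k + k) = -4 + 181*k)
(-42*83 + 138)/((N(19, 112) - 18068) + h) = (-42*83 + 138)/(((-4 + 181*112) - 18068) + 14232) = (-3486 + 138)/(((-4 + 20272) - 18068) + 14232) = -3348/((20268 - 18068) + 14232) = -3348/(2200 + 14232) = -3348/16432 = -3348*1/16432 = -837/4108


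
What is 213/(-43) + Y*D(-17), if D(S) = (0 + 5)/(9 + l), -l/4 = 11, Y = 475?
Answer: -21916/301 ≈ -72.811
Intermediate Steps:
l = -44 (l = -4*11 = -44)
D(S) = -⅐ (D(S) = (0 + 5)/(9 - 44) = 5/(-35) = 5*(-1/35) = -⅐)
213/(-43) + Y*D(-17) = 213/(-43) + 475*(-⅐) = 213*(-1/43) - 475/7 = -213/43 - 475/7 = -21916/301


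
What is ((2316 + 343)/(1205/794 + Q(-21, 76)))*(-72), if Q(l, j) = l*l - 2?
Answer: -152009712/349771 ≈ -434.60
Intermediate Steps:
Q(l, j) = -2 + l**2 (Q(l, j) = l**2 - 2 = -2 + l**2)
((2316 + 343)/(1205/794 + Q(-21, 76)))*(-72) = ((2316 + 343)/(1205/794 + (-2 + (-21)**2)))*(-72) = (2659/(1205*(1/794) + (-2 + 441)))*(-72) = (2659/(1205/794 + 439))*(-72) = (2659/(349771/794))*(-72) = (2659*(794/349771))*(-72) = (2111246/349771)*(-72) = -152009712/349771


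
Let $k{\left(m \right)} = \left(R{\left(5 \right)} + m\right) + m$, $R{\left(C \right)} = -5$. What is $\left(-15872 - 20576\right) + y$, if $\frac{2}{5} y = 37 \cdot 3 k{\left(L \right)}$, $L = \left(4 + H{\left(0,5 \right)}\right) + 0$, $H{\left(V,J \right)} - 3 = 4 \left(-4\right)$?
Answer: $- \frac{85661}{2} \approx -42831.0$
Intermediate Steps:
$H{\left(V,J \right)} = -13$ ($H{\left(V,J \right)} = 3 + 4 \left(-4\right) = 3 - 16 = -13$)
$L = -9$ ($L = \left(4 - 13\right) + 0 = -9 + 0 = -9$)
$k{\left(m \right)} = -5 + 2 m$ ($k{\left(m \right)} = \left(-5 + m\right) + m = -5 + 2 m$)
$y = - \frac{12765}{2}$ ($y = \frac{5 \cdot 37 \cdot 3 \left(-5 + 2 \left(-9\right)\right)}{2} = \frac{5 \cdot 111 \left(-5 - 18\right)}{2} = \frac{5 \cdot 111 \left(-23\right)}{2} = \frac{5}{2} \left(-2553\right) = - \frac{12765}{2} \approx -6382.5$)
$\left(-15872 - 20576\right) + y = \left(-15872 - 20576\right) - \frac{12765}{2} = -36448 - \frac{12765}{2} = - \frac{85661}{2}$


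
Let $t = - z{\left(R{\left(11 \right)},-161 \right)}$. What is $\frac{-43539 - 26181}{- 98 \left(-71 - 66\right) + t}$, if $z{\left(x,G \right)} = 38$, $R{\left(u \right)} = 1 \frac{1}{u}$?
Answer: $- \frac{17430}{3347} \approx -5.2076$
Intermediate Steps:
$R{\left(u \right)} = \frac{1}{u}$
$t = -38$ ($t = \left(-1\right) 38 = -38$)
$\frac{-43539 - 26181}{- 98 \left(-71 - 66\right) + t} = \frac{-43539 - 26181}{- 98 \left(-71 - 66\right) - 38} = - \frac{69720}{\left(-98\right) \left(-137\right) - 38} = - \frac{69720}{13426 - 38} = - \frac{69720}{13388} = \left(-69720\right) \frac{1}{13388} = - \frac{17430}{3347}$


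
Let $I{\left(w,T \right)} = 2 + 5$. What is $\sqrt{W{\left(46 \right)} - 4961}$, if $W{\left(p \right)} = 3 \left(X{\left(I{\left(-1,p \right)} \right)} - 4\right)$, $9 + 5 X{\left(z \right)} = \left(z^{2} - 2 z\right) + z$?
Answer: $\frac{i \sqrt{123830}}{5} \approx 70.379 i$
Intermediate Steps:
$I{\left(w,T \right)} = 7$
$X{\left(z \right)} = - \frac{9}{5} - \frac{z}{5} + \frac{z^{2}}{5}$ ($X{\left(z \right)} = - \frac{9}{5} + \frac{\left(z^{2} - 2 z\right) + z}{5} = - \frac{9}{5} + \frac{z^{2} - z}{5} = - \frac{9}{5} + \left(- \frac{z}{5} + \frac{z^{2}}{5}\right) = - \frac{9}{5} - \frac{z}{5} + \frac{z^{2}}{5}$)
$W{\left(p \right)} = \frac{39}{5}$ ($W{\left(p \right)} = 3 \left(\left(- \frac{9}{5} - \frac{7}{5} + \frac{7^{2}}{5}\right) - 4\right) = 3 \left(\left(- \frac{9}{5} - \frac{7}{5} + \frac{1}{5} \cdot 49\right) - 4\right) = 3 \left(\left(- \frac{9}{5} - \frac{7}{5} + \frac{49}{5}\right) - 4\right) = 3 \left(\frac{33}{5} - 4\right) = 3 \cdot \frac{13}{5} = \frac{39}{5}$)
$\sqrt{W{\left(46 \right)} - 4961} = \sqrt{\frac{39}{5} - 4961} = \sqrt{- \frac{24766}{5}} = \frac{i \sqrt{123830}}{5}$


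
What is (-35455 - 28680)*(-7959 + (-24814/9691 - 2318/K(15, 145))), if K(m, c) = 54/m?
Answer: 48137081711420/87219 ≈ 5.5191e+8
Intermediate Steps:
(-35455 - 28680)*(-7959 + (-24814/9691 - 2318/K(15, 145))) = (-35455 - 28680)*(-7959 + (-24814/9691 - 2318/(54/15))) = -64135*(-7959 + (-24814*1/9691 - 2318/(54*(1/15)))) = -64135*(-7959 + (-24814/9691 - 2318/18/5)) = -64135*(-7959 + (-24814/9691 - 2318*5/18)) = -64135*(-7959 + (-24814/9691 - 5795/9)) = -64135*(-7959 - 56382671/87219) = -64135*(-750558692/87219) = 48137081711420/87219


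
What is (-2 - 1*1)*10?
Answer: -30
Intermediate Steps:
(-2 - 1*1)*10 = (-2 - 1)*10 = -3*10 = -30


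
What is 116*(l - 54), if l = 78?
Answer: 2784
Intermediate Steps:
116*(l - 54) = 116*(78 - 54) = 116*24 = 2784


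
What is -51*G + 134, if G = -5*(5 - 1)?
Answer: 1154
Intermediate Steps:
G = -20 (G = -5*4 = -20)
-51*G + 134 = -51*(-20) + 134 = 1020 + 134 = 1154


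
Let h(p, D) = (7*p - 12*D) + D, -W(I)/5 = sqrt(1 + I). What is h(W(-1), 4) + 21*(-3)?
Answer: -107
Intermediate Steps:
W(I) = -5*sqrt(1 + I)
h(p, D) = -11*D + 7*p (h(p, D) = (-12*D + 7*p) + D = -11*D + 7*p)
h(W(-1), 4) + 21*(-3) = (-11*4 + 7*(-5*sqrt(1 - 1))) + 21*(-3) = (-44 + 7*(-5*sqrt(0))) - 63 = (-44 + 7*(-5*0)) - 63 = (-44 + 7*0) - 63 = (-44 + 0) - 63 = -44 - 63 = -107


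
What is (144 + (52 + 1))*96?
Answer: 18912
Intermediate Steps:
(144 + (52 + 1))*96 = (144 + 53)*96 = 197*96 = 18912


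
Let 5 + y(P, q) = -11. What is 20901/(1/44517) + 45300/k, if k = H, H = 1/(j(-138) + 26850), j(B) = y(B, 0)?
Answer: 2146030017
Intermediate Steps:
y(P, q) = -16 (y(P, q) = -5 - 11 = -16)
j(B) = -16
H = 1/26834 (H = 1/(-16 + 26850) = 1/26834 ≈ 3.7266e-5)
k = 1/26834 ≈ 3.7266e-5
20901/(1/44517) + 45300/k = 20901/(1/44517) + 45300/(1/26834) = 20901/(1/44517) + 45300*26834 = 20901*44517 + 1215580200 = 930449817 + 1215580200 = 2146030017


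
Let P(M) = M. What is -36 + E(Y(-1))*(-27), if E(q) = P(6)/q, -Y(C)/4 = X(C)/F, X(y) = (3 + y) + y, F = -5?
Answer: -477/2 ≈ -238.50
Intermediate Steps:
X(y) = 3 + 2*y
Y(C) = 12/5 + 8*C/5 (Y(C) = -4*(3 + 2*C)/(-5) = -4*(3 + 2*C)*(-1)/5 = -4*(-⅗ - 2*C/5) = 12/5 + 8*C/5)
E(q) = 6/q
-36 + E(Y(-1))*(-27) = -36 + (6/(12/5 + (8/5)*(-1)))*(-27) = -36 + (6/(12/5 - 8/5))*(-27) = -36 + (6/(⅘))*(-27) = -36 + (6*(5/4))*(-27) = -36 + (15/2)*(-27) = -36 - 405/2 = -477/2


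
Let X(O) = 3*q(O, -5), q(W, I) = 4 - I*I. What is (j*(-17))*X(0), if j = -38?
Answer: -40698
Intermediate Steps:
q(W, I) = 4 - I²
X(O) = -63 (X(O) = 3*(4 - 1*(-5)²) = 3*(4 - 1*25) = 3*(4 - 25) = 3*(-21) = -63)
(j*(-17))*X(0) = -38*(-17)*(-63) = 646*(-63) = -40698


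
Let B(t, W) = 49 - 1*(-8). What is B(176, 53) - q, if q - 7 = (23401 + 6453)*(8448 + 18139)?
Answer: -793728248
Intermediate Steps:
B(t, W) = 57 (B(t, W) = 49 + 8 = 57)
q = 793728305 (q = 7 + (23401 + 6453)*(8448 + 18139) = 7 + 29854*26587 = 7 + 793728298 = 793728305)
B(176, 53) - q = 57 - 1*793728305 = 57 - 793728305 = -793728248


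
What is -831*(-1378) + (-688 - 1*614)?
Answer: 1143816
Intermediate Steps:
-831*(-1378) + (-688 - 1*614) = 1145118 + (-688 - 614) = 1145118 - 1302 = 1143816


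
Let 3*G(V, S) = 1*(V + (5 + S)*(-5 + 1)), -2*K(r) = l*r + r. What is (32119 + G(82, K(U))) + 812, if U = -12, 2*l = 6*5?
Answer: 98471/3 ≈ 32824.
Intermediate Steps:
l = 15 (l = (6*5)/2 = (1/2)*30 = 15)
K(r) = -8*r (K(r) = -(15*r + r)/2 = -8*r)
G(V, S) = -20/3 - 4*S/3 + V/3 (G(V, S) = (1*(V + (5 + S)*(-5 + 1)))/3 = (1*(V + (5 + S)*(-4)))/3 = (1*(V + (-20 - 4*S)))/3 = (1*(-20 + V - 4*S))/3 = (-20 + V - 4*S)/3 = -20/3 - 4*S/3 + V/3)
(32119 + G(82, K(U))) + 812 = (32119 + (-20/3 - (-32)*(-12)/3 + (1/3)*82)) + 812 = (32119 + (-20/3 - 4/3*96 + 82/3)) + 812 = (32119 + (-20/3 - 128 + 82/3)) + 812 = (32119 - 322/3) + 812 = 96035/3 + 812 = 98471/3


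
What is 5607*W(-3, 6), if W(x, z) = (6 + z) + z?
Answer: 100926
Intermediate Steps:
W(x, z) = 6 + 2*z
5607*W(-3, 6) = 5607*(6 + 2*6) = 5607*(6 + 12) = 5607*18 = 100926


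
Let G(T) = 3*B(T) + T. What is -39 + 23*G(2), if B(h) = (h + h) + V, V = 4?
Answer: 559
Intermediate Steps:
B(h) = 4 + 2*h (B(h) = (h + h) + 4 = 2*h + 4 = 4 + 2*h)
G(T) = 12 + 7*T (G(T) = 3*(4 + 2*T) + T = (12 + 6*T) + T = 12 + 7*T)
-39 + 23*G(2) = -39 + 23*(12 + 7*2) = -39 + 23*(12 + 14) = -39 + 23*26 = -39 + 598 = 559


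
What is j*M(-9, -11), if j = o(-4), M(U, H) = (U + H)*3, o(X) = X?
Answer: 240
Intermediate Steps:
M(U, H) = 3*H + 3*U (M(U, H) = (H + U)*3 = 3*H + 3*U)
j = -4
j*M(-9, -11) = -4*(3*(-11) + 3*(-9)) = -4*(-33 - 27) = -4*(-60) = 240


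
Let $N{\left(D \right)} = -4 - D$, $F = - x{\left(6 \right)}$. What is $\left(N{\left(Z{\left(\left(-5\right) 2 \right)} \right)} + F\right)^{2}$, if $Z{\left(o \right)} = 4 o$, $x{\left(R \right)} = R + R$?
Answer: $576$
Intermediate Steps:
$x{\left(R \right)} = 2 R$
$F = -12$ ($F = - 2 \cdot 6 = \left(-1\right) 12 = -12$)
$\left(N{\left(Z{\left(\left(-5\right) 2 \right)} \right)} + F\right)^{2} = \left(\left(-4 - 4 \left(\left(-5\right) 2\right)\right) - 12\right)^{2} = \left(\left(-4 - 4 \left(-10\right)\right) - 12\right)^{2} = \left(\left(-4 - -40\right) - 12\right)^{2} = \left(\left(-4 + 40\right) - 12\right)^{2} = \left(36 - 12\right)^{2} = 24^{2} = 576$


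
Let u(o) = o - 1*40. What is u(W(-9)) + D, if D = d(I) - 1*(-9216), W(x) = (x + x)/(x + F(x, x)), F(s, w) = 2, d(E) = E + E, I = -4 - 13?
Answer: 64012/7 ≈ 9144.6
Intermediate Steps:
I = -17
d(E) = 2*E
W(x) = 2*x/(2 + x) (W(x) = (x + x)/(x + 2) = (2*x)/(2 + x) = 2*x/(2 + x))
u(o) = -40 + o (u(o) = o - 40 = -40 + o)
D = 9182 (D = 2*(-17) - 1*(-9216) = -34 + 9216 = 9182)
u(W(-9)) + D = (-40 + 2*(-9)/(2 - 9)) + 9182 = (-40 + 2*(-9)/(-7)) + 9182 = (-40 + 2*(-9)*(-⅐)) + 9182 = (-40 + 18/7) + 9182 = -262/7 + 9182 = 64012/7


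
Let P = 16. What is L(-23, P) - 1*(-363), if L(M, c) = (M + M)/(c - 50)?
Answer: 6194/17 ≈ 364.35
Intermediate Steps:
L(M, c) = 2*M/(-50 + c) (L(M, c) = (2*M)/(-50 + c) = 2*M/(-50 + c))
L(-23, P) - 1*(-363) = 2*(-23)/(-50 + 16) - 1*(-363) = 2*(-23)/(-34) + 363 = 2*(-23)*(-1/34) + 363 = 23/17 + 363 = 6194/17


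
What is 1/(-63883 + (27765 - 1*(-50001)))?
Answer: 1/13883 ≈ 7.2031e-5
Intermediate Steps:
1/(-63883 + (27765 - 1*(-50001))) = 1/(-63883 + (27765 + 50001)) = 1/(-63883 + 77766) = 1/13883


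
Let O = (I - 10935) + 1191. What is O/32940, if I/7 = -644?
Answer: -3563/8235 ≈ -0.43267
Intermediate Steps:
I = -4508 (I = 7*(-644) = -4508)
O = -14252 (O = (-4508 - 10935) + 1191 = -15443 + 1191 = -14252)
O/32940 = -14252/32940 = -14252*1/32940 = -3563/8235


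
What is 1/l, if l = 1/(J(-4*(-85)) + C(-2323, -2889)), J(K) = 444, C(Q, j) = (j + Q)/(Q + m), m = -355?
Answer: 597122/1339 ≈ 445.95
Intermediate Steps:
C(Q, j) = (Q + j)/(-355 + Q) (C(Q, j) = (j + Q)/(Q - 355) = (Q + j)/(-355 + Q))
l = 1339/597122 (l = 1/(444 + (-2323 - 2889)/(-355 - 2323)) = 1/(444 - 5212/(-2678)) = 1/(444 - 1/2678*(-5212)) = 1/(444 + 2606/1339) = 1/(597122/1339) = 1339/597122 ≈ 0.0022424)
1/l = 1/(1339/597122) = 597122/1339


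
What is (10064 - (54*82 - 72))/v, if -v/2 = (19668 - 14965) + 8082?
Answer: -2854/12785 ≈ -0.22323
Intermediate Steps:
v = -25570 (v = -2*((19668 - 14965) + 8082) = -2*(4703 + 8082) = -2*12785 = -25570)
(10064 - (54*82 - 72))/v = (10064 - (54*82 - 72))/(-25570) = (10064 - (4428 - 72))*(-1/25570) = (10064 - 1*4356)*(-1/25570) = (10064 - 4356)*(-1/25570) = 5708*(-1/25570) = -2854/12785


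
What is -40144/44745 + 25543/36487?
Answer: -321812593/1632610815 ≈ -0.19712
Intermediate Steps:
-40144/44745 + 25543/36487 = -321812593/1632610815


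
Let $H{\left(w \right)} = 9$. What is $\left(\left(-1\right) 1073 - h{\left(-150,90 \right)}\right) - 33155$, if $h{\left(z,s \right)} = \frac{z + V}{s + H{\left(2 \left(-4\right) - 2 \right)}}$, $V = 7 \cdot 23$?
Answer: $- \frac{308053}{9} \approx -34228.0$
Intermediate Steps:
$V = 161$
$h{\left(z,s \right)} = \frac{161 + z}{9 + s}$ ($h{\left(z,s \right)} = \frac{z + 161}{s + 9} = \frac{161 + z}{9 + s}$)
$\left(\left(-1\right) 1073 - h{\left(-150,90 \right)}\right) - 33155 = \left(\left(-1\right) 1073 - \frac{161 - 150}{9 + 90}\right) - 33155 = \left(-1073 - \frac{1}{99} \cdot 11\right) - 33155 = \left(-1073 - \frac{1}{9}\right) - 33155 = - \frac{9658}{9} - 33155 = - \frac{308053}{9}$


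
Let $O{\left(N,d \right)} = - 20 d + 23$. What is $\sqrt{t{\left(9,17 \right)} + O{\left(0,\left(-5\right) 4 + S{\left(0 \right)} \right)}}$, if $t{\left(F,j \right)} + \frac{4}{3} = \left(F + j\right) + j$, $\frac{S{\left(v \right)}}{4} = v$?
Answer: $\frac{\sqrt{4182}}{3} \approx 21.556$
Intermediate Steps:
$S{\left(v \right)} = 4 v$
$t{\left(F,j \right)} = - \frac{4}{3} + F + 2 j$ ($t{\left(F,j \right)} = - \frac{4}{3} + \left(\left(F + j\right) + j\right) = - \frac{4}{3} + \left(F + 2 j\right) = - \frac{4}{3} + F + 2 j$)
$O{\left(N,d \right)} = 23 - 20 d$
$\sqrt{t{\left(9,17 \right)} + O{\left(0,\left(-5\right) 4 + S{\left(0 \right)} \right)}} = \sqrt{\left(- \frac{4}{3} + 9 + 2 \cdot 17\right) - \left(-23 + 20 \left(\left(-5\right) 4 + 4 \cdot 0\right)\right)} = \sqrt{\left(- \frac{4}{3} + 9 + 34\right) - \left(-23 + 20 \left(-20 + 0\right)\right)} = \sqrt{\frac{125}{3} + \left(23 - -400\right)} = \sqrt{\frac{125}{3} + \left(23 + 400\right)} = \sqrt{\frac{125}{3} + 423} = \sqrt{\frac{1394}{3}} = \frac{\sqrt{4182}}{3}$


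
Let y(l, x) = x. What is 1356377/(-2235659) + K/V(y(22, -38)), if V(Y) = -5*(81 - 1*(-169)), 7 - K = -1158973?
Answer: -259277953907/279457375 ≈ -927.79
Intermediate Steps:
K = 1158980 (K = 7 - 1*(-1158973) = 7 + 1158973 = 1158980)
V(Y) = -1250 (V(Y) = -5*(81 + 169) = -5*250 = -1250)
1356377/(-2235659) + K/V(y(22, -38)) = 1356377/(-2235659) + 1158980/(-1250) = 1356377*(-1/2235659) + 1158980*(-1/1250) = -1356377/2235659 - 115898/125 = -259277953907/279457375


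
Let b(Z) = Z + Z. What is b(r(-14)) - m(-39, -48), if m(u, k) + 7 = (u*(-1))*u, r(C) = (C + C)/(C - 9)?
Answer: 35200/23 ≈ 1530.4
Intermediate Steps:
r(C) = 2*C/(-9 + C) (r(C) = (2*C)/(-9 + C) = 2*C/(-9 + C))
m(u, k) = -7 - u² (m(u, k) = -7 + (u*(-1))*u = -7 + (-u)*u = -7 - u²)
b(Z) = 2*Z
b(r(-14)) - m(-39, -48) = 2*(2*(-14)/(-9 - 14)) - (-7 - 1*(-39)²) = 2*(2*(-14)/(-23)) - (-7 - 1*1521) = 2*(2*(-14)*(-1/23)) - (-7 - 1521) = 2*(28/23) - 1*(-1528) = 56/23 + 1528 = 35200/23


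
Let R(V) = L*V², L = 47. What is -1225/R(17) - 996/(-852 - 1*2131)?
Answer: 9874493/40518089 ≈ 0.24371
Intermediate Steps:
R(V) = 47*V²
-1225/R(17) - 996/(-852 - 1*2131) = -1225/(47*17²) - 996/(-852 - 1*2131) = -1225/(47*289) - 996/(-852 - 2131) = -1225/13583 - 996/(-2983) = -1225*1/13583 - 996*(-1/2983) = -1225/13583 + 996/2983 = 9874493/40518089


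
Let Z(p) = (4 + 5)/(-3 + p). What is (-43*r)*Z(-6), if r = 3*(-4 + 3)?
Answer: -129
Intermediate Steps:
Z(p) = 9/(-3 + p)
r = -3 (r = 3*(-1) = -3)
(-43*r)*Z(-6) = (-43*(-3))*(9/(-3 - 6)) = 129*(9/(-9)) = 129*(9*(-1/9)) = 129*(-1) = -129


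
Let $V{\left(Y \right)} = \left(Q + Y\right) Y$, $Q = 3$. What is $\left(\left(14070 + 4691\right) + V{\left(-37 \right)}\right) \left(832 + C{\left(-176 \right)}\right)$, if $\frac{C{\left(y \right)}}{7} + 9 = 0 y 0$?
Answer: $15394611$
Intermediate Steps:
$C{\left(y \right)} = -63$ ($C{\left(y \right)} = -63 + 7 \cdot 0 y 0 = -63 + 7 \cdot 0 \cdot 0 = -63 + 7 \cdot 0 = -63 + 0 = -63$)
$V{\left(Y \right)} = Y \left(3 + Y\right)$ ($V{\left(Y \right)} = \left(3 + Y\right) Y = Y \left(3 + Y\right)$)
$\left(\left(14070 + 4691\right) + V{\left(-37 \right)}\right) \left(832 + C{\left(-176 \right)}\right) = \left(\left(14070 + 4691\right) - 37 \left(3 - 37\right)\right) \left(832 - 63\right) = \left(18761 - -1258\right) 769 = \left(18761 + 1258\right) 769 = 20019 \cdot 769 = 15394611$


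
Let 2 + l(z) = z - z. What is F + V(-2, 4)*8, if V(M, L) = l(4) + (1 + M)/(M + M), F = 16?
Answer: 2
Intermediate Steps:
l(z) = -2 (l(z) = -2 + (z - z) = -2 + 0 = -2)
V(M, L) = -2 + (1 + M)/(2*M) (V(M, L) = -2 + (1 + M)/(M + M) = -2 + (1 + M)/((2*M)) = -2 + (1 + M)*(1/(2*M)) = -2 + (1 + M)/(2*M))
F + V(-2, 4)*8 = 16 + ((½)*(1 - 3*(-2))/(-2))*8 = 16 + ((½)*(-½)*(1 + 6))*8 = 16 + ((½)*(-½)*7)*8 = 16 - 7/4*8 = 16 - 14 = 2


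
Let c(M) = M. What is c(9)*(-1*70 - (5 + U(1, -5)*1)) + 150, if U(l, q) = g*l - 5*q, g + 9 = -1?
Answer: -660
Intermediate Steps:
g = -10 (g = -9 - 1 = -10)
U(l, q) = -10*l - 5*q
c(9)*(-1*70 - (5 + U(1, -5)*1)) + 150 = 9*(-1*70 - (5 + (-10*1 - 5*(-5))*1)) + 150 = 9*(-70 - (5 + (-10 + 25)*1)) + 150 = 9*(-70 - (5 + 15*1)) + 150 = 9*(-70 - (5 + 15)) + 150 = 9*(-70 - 1*20) + 150 = 9*(-70 - 20) + 150 = 9*(-90) + 150 = -810 + 150 = -660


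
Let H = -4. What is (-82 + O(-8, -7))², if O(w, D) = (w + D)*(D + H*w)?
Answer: 208849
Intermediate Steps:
O(w, D) = (D + w)*(D - 4*w) (O(w, D) = (w + D)*(D - 4*w) = (D + w)*(D - 4*w))
(-82 + O(-8, -7))² = (-82 + ((-7)² - 4*(-8)² - 3*(-7)*(-8)))² = (-82 + (49 - 4*64 - 168))² = (-82 + (49 - 256 - 168))² = (-82 - 375)² = (-457)² = 208849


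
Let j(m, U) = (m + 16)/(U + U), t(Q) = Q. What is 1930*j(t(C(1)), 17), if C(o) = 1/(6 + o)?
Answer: 109045/119 ≈ 916.34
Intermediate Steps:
j(m, U) = (16 + m)/(2*U) (j(m, U) = (16 + m)/((2*U)) = (16 + m)*(1/(2*U)) = (16 + m)/(2*U))
1930*j(t(C(1)), 17) = 1930*((½)*(16 + 1/(6 + 1))/17) = 1930*((½)*(1/17)*(16 + 1/7)) = 1930*((½)*(1/17)*(16 + ⅐)) = 1930*((½)*(1/17)*(113/7)) = 1930*(113/238) = 109045/119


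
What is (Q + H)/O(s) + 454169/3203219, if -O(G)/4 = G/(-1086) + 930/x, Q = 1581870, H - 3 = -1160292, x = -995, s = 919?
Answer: 145922280403563049/2465690638126 ≈ 59181.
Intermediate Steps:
H = -1160289 (H = 3 - 1160292 = -1160289)
O(G) = 744/199 + 2*G/543 (O(G) = -4*(G/(-1086) + 930/(-995)) = -4*(G*(-1/1086) + 930*(-1/995)) = -4*(-G/1086 - 186/199) = -4*(-186/199 - G/1086) = 744/199 + 2*G/543)
(Q + H)/O(s) + 454169/3203219 = (1581870 - 1160289)/(744/199 + (2/543)*919) + 454169/3203219 = 421581/(744/199 + 1838/543) + 454169*(1/3203219) = 421581/(769754/108057) + 454169/3203219 = 421581*(108057/769754) + 454169/3203219 = 45554778117/769754 + 454169/3203219 = 145922280403563049/2465690638126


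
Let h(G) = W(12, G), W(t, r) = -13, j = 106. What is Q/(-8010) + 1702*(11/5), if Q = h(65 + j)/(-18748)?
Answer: 562302089699/150171480 ≈ 3744.4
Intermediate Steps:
h(G) = -13
Q = 13/18748 (Q = -13/(-18748) = -13*(-1/18748) = 13/18748 ≈ 0.00069341)
Q/(-8010) + 1702*(11/5) = (13/18748)/(-8010) + 1702*(11/5) = (13/18748)*(-1/8010) + 1702*(11*(1/5)) = -13/150171480 + 1702*(11/5) = -13/150171480 + 18722/5 = 562302089699/150171480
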